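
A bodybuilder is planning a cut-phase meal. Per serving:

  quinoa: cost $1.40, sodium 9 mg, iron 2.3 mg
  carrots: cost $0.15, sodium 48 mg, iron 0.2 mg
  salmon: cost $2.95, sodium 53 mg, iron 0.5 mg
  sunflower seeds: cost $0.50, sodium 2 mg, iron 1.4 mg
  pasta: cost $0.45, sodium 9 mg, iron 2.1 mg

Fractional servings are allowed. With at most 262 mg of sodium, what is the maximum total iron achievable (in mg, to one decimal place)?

Iron per mg sodium: sunflower seeds 0.7, quinoa 0.2556, pasta 0.2333, salmon 0.009434, carrots 0.004167.
With no serving limits, spend the whole sodium allowance on sunflower seeds: 262 mg / 2 mg × 1.4 mg = 183.4 mg.

183.4 mg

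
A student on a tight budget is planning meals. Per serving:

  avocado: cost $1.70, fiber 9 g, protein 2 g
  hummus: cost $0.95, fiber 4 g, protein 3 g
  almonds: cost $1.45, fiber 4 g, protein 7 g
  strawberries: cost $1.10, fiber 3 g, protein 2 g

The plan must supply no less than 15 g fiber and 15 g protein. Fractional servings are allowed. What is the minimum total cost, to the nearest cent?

An LP optimum is at a vertex; with two nutrient constraints at most two foods are used. Check each candidate.
avocado only: max(15/9, 15/2) = 7.5 servings → $12.75.
hummus only: max(15/4, 15/3) = 5 servings → $4.75.
almonds only: max(15/4, 15/7) = 3.75 servings → $5.44.
strawberries only: max(15/3, 15/2) = 7.5 servings → $8.25.
avocado + hummus: the both-tight solution has a negative serving — not a feasible corner.
avocado + almonds with both tight: 0.8182 servings and 1.909 servings → $4.16.
avocado + strawberries with both targets exact would need a negative amount; discard.
hummus + almonds with both tight: 2.812 servings and 0.9375 servings → $4.03.
hummus + strawberries: intersection lies outside the first quadrant.
almonds + strawberries with both tight: 1.154 servings and 3.462 servings → $5.48.
So the least-cost plan costs $4.03.

$4.03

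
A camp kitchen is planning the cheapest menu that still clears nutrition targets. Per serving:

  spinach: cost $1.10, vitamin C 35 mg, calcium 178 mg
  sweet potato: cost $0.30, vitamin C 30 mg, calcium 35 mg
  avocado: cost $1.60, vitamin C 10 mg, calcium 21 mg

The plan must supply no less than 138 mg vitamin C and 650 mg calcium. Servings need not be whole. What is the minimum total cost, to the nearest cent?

This is a tiny linear program; its minimum lies at a vertex of the feasible set. List the vertices and price them.
spinach only: max(138/35, 650/178) = 3.943 servings → $4.34.
sweet potato only: max(138/30, 650/35) = 18.57 servings → $5.57.
avocado only: max(138/10, 650/21) = 30.95 servings → $49.52.
spinach + sweet potato with both tight: 3.565 servings and 0.4408 servings → $4.05.
spinach + avocado with both tight: 3.447 servings and 1.736 servings → $6.57.
sweet potato + avocado: intersection lies outside the first quadrant.
So the least-cost plan costs $4.05.

$4.05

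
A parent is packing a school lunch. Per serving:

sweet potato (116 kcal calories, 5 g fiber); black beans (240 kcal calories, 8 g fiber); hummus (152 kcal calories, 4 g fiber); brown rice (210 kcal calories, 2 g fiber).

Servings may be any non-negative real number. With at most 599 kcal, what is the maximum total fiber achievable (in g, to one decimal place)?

Fiber per kcal: sweet potato 0.0431, black beans 0.03333, hummus 0.02632, brown rice 0.009524.
With no serving limits, spend the whole calories allowance on sweet potato: 599 kcal / 116 kcal × 5 g = 25.8 g.

25.8 g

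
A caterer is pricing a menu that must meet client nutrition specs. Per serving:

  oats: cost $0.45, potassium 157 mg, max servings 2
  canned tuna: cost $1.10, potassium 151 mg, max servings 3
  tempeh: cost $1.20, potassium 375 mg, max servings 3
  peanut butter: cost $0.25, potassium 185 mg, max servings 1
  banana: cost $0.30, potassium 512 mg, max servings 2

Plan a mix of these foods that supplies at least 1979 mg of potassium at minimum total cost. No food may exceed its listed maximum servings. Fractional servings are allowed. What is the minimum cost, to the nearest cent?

$3.21

Cost per mg of potassium: banana $0.0006, peanut butter $0.0014, oats $0.0029, tempeh $0.0032, canned tuna $0.0073.
Take 2 servings of banana: +1024.0 mg potassium for $0.60 (total $0.60, still need 955.0 mg).
Take 1 serving of peanut butter: +185.0 mg potassium for $0.25 (total $0.85, still need 770.0 mg).
Take 2 servings of oats: +314.0 mg potassium for $0.90 (total $1.75, still need 456.0 mg).
Take 1.216 servings of tempeh: +456.0 mg potassium for $1.46 (total $3.21, still need 0.0 mg).
Filling from the cheapest source first is optimal under one linear minimum: $3.21.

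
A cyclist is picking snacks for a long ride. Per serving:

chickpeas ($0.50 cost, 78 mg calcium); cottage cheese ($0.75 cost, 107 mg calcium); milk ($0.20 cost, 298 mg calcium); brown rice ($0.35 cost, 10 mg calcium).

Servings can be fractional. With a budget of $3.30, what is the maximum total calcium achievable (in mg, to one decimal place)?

Calcium per dollar: milk 1490, chickpeas 156, cottage cheese 142.7, brown rice 28.57.
With no serving limits, spend the whole cost allowance on milk: $3.30 / $0.20 × 298 mg = 4917.0 mg.

4917.0 mg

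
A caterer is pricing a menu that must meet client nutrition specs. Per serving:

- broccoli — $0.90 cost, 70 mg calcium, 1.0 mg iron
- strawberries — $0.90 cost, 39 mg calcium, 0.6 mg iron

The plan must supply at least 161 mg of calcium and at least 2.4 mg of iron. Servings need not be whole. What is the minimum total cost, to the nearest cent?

$2.16

An LP optimum is at a vertex; with two nutrient constraints at most two foods are used. Check each candidate.
broccoli only: max(161/70, 2.4/1.0) = 2.4 servings → $2.16.
strawberries only: max(161/39, 2.4/0.6) = 4.128 servings → $3.72.
broccoli + strawberries with both tight: 1 serving and 2.333 servings → $3.00.
Cheapest feasible corner: $2.16.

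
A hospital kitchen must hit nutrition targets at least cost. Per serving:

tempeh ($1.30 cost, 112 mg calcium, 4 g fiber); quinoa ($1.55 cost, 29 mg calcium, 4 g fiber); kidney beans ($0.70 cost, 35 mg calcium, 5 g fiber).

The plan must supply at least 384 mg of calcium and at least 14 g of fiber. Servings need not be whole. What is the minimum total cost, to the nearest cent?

An LP optimum is at a vertex; with two nutrient constraints at most two foods are used. Check each candidate.
tempeh only: max(384/112, 14/4) = 3.5 servings → $4.55.
quinoa only: max(384/29, 14/4) = 13.24 servings → $20.52.
kidney beans only: max(384/35, 14/5) = 10.97 servings → $7.68.
tempeh + quinoa with both tight: 3.404 servings and 0.09639 servings → $4.57.
tempeh + kidney beans with both tight: 3.405 servings and 0.07619 servings → $4.48.
quinoa + kidney beans: the both-tight solution has a negative serving — not a feasible corner.
Cheapest feasible corner: $4.48.

$4.48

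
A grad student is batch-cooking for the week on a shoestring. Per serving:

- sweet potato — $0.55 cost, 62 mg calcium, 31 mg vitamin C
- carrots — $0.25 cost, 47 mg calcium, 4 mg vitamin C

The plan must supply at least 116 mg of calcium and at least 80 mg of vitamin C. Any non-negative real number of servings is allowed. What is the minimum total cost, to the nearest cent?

$1.42

This is a tiny linear program; its minimum lies at a vertex of the feasible set. List the vertices and price them.
sweet potato only: max(116/62, 80/31) = 2.581 servings → $1.42.
carrots only: max(116/47, 80/4) = 20 servings → $5.00.
sweet potato + carrots with both targets exact would need a negative amount; discard.
The minimum over all feasible corners is $1.42.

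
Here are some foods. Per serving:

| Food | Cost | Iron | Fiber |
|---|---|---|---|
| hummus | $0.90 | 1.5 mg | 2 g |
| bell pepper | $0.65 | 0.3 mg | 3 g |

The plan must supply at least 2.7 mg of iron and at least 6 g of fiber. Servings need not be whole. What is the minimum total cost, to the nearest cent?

$2.05

With two linear requirements the optimum uses one or two foods; enumerate the corners.
hummus only: max(2.7/1.5, 6/2) = 3 servings → $2.70.
bell pepper only: max(2.7/0.3, 6/3) = 9 servings → $5.85.
hummus + bell pepper with both tight: 1.615 servings and 0.9231 servings → $2.05.
So the least-cost plan costs $2.05.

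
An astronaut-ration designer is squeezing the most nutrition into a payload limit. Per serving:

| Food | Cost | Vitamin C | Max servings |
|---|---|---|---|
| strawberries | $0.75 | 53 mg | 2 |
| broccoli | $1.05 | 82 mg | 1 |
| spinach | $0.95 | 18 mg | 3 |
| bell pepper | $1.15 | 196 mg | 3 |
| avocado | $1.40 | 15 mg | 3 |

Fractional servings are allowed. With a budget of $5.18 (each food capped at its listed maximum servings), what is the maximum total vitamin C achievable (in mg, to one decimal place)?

718.1 mg

Vitamin C per dollar: bell pepper 170.4, broccoli 78.1, strawberries 70.67, spinach 18.95, avocado 10.71.
Take 3 servings of bell pepper: spends $3.45, +588.0 mg vitamin C (running total 588.0 mg).
Take 1 serving of broccoli: spends $1.05, +82.0 mg vitamin C (running total 670.0 mg).
Take 0.9067 servings of strawberries: spends $0.68, +48.1 mg vitamin C (running total 718.1 mg).
Filling greedily by vitamin C-per-dollar is optimal for one linear limit, giving 718.1 mg.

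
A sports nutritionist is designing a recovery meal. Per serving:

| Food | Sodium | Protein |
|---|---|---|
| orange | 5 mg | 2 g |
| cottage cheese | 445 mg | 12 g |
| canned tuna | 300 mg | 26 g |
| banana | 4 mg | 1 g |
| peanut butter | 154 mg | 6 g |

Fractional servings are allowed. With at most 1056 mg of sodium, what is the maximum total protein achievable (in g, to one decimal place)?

422.4 g

Protein per mg sodium: orange 0.4, banana 0.25, canned tuna 0.08667, peanut butter 0.03896, cottage cheese 0.02697.
With no serving limits, spend the whole sodium allowance on orange: 1056 mg / 5 mg × 2 g = 422.4 g.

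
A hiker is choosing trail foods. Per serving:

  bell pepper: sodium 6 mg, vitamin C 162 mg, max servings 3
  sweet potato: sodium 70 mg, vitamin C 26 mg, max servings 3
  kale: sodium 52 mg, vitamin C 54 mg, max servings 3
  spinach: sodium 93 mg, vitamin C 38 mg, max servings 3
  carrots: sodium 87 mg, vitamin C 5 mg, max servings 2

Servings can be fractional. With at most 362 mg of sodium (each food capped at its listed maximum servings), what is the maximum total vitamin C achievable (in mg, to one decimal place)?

724.8 mg

Vitamin C per mg sodium: bell pepper 27, kale 1.038, spinach 0.4086, sweet potato 0.3714, carrots 0.05747.
Take 3 servings of bell pepper: uses 18 mg sodium, +486.0 mg vitamin C (running total 486.0 mg).
Take 3 servings of kale: uses 156 mg sodium, +162.0 mg vitamin C (running total 648.0 mg).
Take 2.022 servings of spinach: uses 188 mg sodium, +76.8 mg vitamin C (running total 724.8 mg).
Greedy by best ratio exhausts the sodium allowance optimally: 724.8 mg.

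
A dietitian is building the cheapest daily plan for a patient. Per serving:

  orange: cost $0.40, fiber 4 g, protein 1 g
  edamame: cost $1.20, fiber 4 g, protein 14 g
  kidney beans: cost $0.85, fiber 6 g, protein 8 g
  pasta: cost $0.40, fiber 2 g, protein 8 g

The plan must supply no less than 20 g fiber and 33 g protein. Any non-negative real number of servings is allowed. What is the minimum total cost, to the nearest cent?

$2.75

For a min-cost LP with two ≥-constraints, a basic feasible solution has at most two positive variables.
orange only: max(20/4, 33/1) = 33 servings → $13.20.
edamame only: max(20/4, 33/14) = 5 servings → $6.00.
kidney beans only: max(20/6, 33/8) = 4.125 servings → $3.51.
pasta only: max(20/2, 33/8) = 10 servings → $4.00.
orange + edamame with both tight: 2.846 servings and 2.154 servings → $3.72.
orange + kidney beans with both targets exact would need a negative amount; discard.
orange + pasta with both tight: 3.133 servings and 3.733 servings → $2.75.
edamame + kidney beans with both tight: 0.7308 servings and 2.846 servings → $3.30.
edamame + pasta: intersection lies outside the first quadrant.
kidney beans + pasta with both tight: 2.938 servings and 1.188 servings → $2.97.
Cheapest feasible corner: $2.75.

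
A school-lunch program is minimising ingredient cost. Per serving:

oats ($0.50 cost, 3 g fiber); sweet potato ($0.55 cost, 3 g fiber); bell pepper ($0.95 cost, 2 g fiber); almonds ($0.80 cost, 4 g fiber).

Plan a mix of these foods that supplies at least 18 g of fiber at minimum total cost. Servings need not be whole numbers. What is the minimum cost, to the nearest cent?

Cost per g of fiber: oats $0.1667, sweet potato $0.1833, almonds $0.2000, bell pepper $0.4750.
With no serving limits, use only oats: 18 g / 3 g = 6 servings × $0.50 = $3.00.

$3.00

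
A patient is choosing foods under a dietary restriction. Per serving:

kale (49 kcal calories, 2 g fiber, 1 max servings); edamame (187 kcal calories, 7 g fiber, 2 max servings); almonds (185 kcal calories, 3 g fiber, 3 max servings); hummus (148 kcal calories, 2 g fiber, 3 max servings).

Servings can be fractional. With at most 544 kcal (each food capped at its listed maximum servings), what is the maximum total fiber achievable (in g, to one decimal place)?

Fiber per kcal: kale 0.04082, edamame 0.03743, almonds 0.01622, hummus 0.01351.
Take 1 serving of kale: uses 49 kcal, +2.0 g fiber (running total 2.0 g).
Take 2 servings of edamame: uses 374 kcal, +14.0 g fiber (running total 16.0 g).
Take 0.6541 servings of almonds: uses 121 kcal, +2.0 g fiber (running total 18.0 g).
Greedy by best ratio exhausts the calories allowance optimally: 18.0 g.

18.0 g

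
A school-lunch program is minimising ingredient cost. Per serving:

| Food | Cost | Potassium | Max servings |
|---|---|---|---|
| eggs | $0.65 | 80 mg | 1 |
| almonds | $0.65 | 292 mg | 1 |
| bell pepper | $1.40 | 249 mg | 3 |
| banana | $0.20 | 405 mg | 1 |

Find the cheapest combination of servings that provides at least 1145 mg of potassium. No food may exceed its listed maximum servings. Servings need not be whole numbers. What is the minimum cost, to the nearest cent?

Cost per mg of potassium: banana $0.0005, almonds $0.0022, bell pepper $0.0056, eggs $0.0081.
Take 1 serving of banana: +405.0 mg potassium for $0.20 (total $0.20, still need 740.0 mg).
Take 1 serving of almonds: +292.0 mg potassium for $0.65 (total $0.85, still need 448.0 mg).
Take 1.799 servings of bell pepper: +448.0 mg potassium for $2.52 (total $3.37, still need 0.0 mg).
Greedy by cheapest-per-mg is optimal for a single linear constraint, so the minimum cost is $3.37.

$3.37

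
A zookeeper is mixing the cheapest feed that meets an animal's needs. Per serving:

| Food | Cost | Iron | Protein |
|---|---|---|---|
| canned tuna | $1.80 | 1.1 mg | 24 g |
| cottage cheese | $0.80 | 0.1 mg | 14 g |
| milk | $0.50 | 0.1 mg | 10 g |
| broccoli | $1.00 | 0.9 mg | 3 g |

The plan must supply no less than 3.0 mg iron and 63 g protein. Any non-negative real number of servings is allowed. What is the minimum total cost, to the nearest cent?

$4.84

Minimising a linear cost over {iron ≥ 3.0, protein ≥ 63, servings ≥ 0} — the optimum is at a vertex, using one or two foods.
canned tuna only: max(3.0/1.1, 63/24) = 2.727 servings → $4.91.
cottage cheese only: max(3.0/0.1, 63/14) = 30 servings → $24.00.
milk only: max(3.0/0.1, 63/10) = 30 servings → $15.00.
broccoli only: max(3.0/0.9, 63/3) = 21 servings → $21.00.
canned tuna + cottage cheese: the both-tight solution has a negative serving — not a feasible corner.
canned tuna + milk: intersection lies outside the first quadrant.
canned tuna + broccoli with both tight: 2.607 servings and 0.1475 servings → $4.84.
cottage cheese + milk: intersection lies outside the first quadrant.
cottage cheese + broccoli with both tight: 3.878 servings and 2.902 servings → $6.00.
milk + broccoli with both tight: 5.483 servings and 2.724 servings → $5.47.
The minimum over all feasible corners is $4.84.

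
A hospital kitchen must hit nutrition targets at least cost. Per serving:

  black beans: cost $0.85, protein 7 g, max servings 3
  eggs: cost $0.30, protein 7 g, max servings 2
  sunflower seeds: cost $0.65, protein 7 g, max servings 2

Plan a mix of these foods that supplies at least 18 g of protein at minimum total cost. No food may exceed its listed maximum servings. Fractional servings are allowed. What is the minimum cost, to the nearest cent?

Cost per g of protein: eggs $0.0429, sunflower seeds $0.0929, black beans $0.1214.
Take 2 servings of eggs: +14.0 g protein for $0.60 (total $0.60, still need 4.0 g).
Take 0.5714 servings of sunflower seeds: +4.0 g protein for $0.37 (total $0.97, still need 0.0 g).
Greedy by cheapest-per-g is optimal for a single linear constraint, so the minimum cost is $0.97.

$0.97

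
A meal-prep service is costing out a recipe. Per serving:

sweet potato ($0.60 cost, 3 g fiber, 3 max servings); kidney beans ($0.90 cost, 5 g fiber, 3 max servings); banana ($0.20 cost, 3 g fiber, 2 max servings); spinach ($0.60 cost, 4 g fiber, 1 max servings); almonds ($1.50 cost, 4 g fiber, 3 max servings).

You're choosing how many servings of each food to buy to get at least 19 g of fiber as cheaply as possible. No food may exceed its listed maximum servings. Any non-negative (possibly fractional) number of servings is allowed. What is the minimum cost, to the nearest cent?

Cost per g of fiber: banana $0.0667, spinach $0.1500, kidney beans $0.1800, sweet potato $0.2000, almonds $0.3750.
Take 2 servings of banana: +6.0 g fiber for $0.40 (total $0.40, still need 13.0 g).
Take 1 serving of spinach: +4.0 g fiber for $0.60 (total $1.00, still need 9.0 g).
Take 1.8 servings of kidney beans: +9.0 g fiber for $1.62 (total $2.62, still need 0.0 g).
Filling from the cheapest source first is optimal under one linear minimum: $2.62.

$2.62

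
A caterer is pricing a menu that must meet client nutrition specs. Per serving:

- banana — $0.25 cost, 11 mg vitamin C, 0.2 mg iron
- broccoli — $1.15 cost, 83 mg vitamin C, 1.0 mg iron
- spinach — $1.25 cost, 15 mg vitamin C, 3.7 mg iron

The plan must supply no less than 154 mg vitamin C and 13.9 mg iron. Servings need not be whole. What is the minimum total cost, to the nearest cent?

An LP optimum is at a vertex; with two nutrient constraints at most two foods are used. Check each candidate.
banana only: max(154/11, 13.9/0.2) = 69.5 servings → $17.38.
broccoli only: max(154/83, 13.9/1.0) = 13.9 servings → $15.98.
spinach only: max(154/15, 13.9/3.7) = 10.27 servings → $12.83.
banana + broccoli with both targets exact would need a negative amount; discard.
banana + spinach with both tight: 9.584 servings and 3.239 servings → $6.44.
broccoli + spinach with both tight: 1.237 servings and 3.422 servings → $5.70.
The minimum over all feasible corners is $5.70.

$5.70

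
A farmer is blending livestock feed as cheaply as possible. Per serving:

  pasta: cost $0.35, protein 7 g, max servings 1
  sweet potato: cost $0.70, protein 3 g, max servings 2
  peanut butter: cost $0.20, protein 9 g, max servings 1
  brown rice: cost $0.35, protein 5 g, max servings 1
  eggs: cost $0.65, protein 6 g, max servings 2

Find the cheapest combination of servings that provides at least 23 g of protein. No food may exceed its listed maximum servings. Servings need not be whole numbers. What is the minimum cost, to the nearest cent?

$1.12

Cost per g of protein: peanut butter $0.0222, pasta $0.0500, brown rice $0.0700, eggs $0.1083, sweet potato $0.2333.
Take 1 serving of peanut butter: +9.0 g protein for $0.20 (total $0.20, still need 14.0 g).
Take 1 serving of pasta: +7.0 g protein for $0.35 (total $0.55, still need 7.0 g).
Take 1 serving of brown rice: +5.0 g protein for $0.35 (total $0.90, still need 2.0 g).
Take 0.3333 servings of eggs: +2.0 g protein for $0.22 (total $1.12, still need 0.0 g).
Greedy by cheapest-per-g is optimal for a single linear constraint, so the minimum cost is $1.12.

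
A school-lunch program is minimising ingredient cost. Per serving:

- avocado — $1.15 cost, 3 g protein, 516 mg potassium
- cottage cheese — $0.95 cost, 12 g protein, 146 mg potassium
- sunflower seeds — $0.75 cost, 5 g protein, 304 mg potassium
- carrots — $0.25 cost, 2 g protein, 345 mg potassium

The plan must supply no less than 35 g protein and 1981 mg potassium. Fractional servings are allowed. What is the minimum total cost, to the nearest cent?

Minimising a linear cost over {protein ≥ 35, potassium ≥ 1981, servings ≥ 0} — the optimum is at a vertex, using one or two foods.
avocado only: max(35/3, 1981/516) = 11.67 servings → $13.42.
cottage cheese only: max(35/12, 1981/146) = 13.57 servings → $12.89.
sunflower seeds only: max(35/5, 1981/304) = 7 servings → $5.25.
carrots only: max(35/2, 1981/345) = 17.5 servings → $4.38.
avocado + cottage cheese with both tight: 3.243 servings and 2.106 servings → $5.73.
avocado + sunflower seeds: the both-tight solution has a negative serving — not a feasible corner.
avocado + carrots: intersection lies outside the first quadrant.
cottage cheese + sunflower seeds with both tight: 0.2519 servings and 6.395 servings → $5.04.
cottage cheese + carrots with both tight: 2.108 servings and 4.85 servings → $3.22.
sunflower seeds + carrots: the both-tight solution has a negative serving — not a feasible corner.
So the least-cost plan costs $3.22.

$3.22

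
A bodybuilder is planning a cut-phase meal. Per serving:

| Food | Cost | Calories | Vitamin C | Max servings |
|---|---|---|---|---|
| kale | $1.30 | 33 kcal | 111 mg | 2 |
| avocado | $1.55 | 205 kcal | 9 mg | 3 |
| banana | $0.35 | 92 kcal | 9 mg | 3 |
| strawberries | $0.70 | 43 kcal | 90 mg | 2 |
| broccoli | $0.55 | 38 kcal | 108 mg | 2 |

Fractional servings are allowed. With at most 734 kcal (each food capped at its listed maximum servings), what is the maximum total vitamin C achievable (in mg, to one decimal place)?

655.1 mg

Vitamin C per kcal: kale 3.364, broccoli 2.842, strawberries 2.093, banana 0.09783, avocado 0.0439.
Take 2 servings of kale: uses 66 kcal, +222.0 mg vitamin C (running total 222.0 mg).
Take 2 servings of broccoli: uses 76 kcal, +216.0 mg vitamin C (running total 438.0 mg).
Take 2 servings of strawberries: uses 86 kcal, +180.0 mg vitamin C (running total 618.0 mg).
Take 3 servings of banana: uses 276 kcal, +27.0 mg vitamin C (running total 645.0 mg).
Take 1.122 servings of avocado: uses 230 kcal, +10.1 mg vitamin C (running total 655.1 mg).
Filling greedily by vitamin C-per-kcal is optimal for one linear limit, giving 655.1 mg.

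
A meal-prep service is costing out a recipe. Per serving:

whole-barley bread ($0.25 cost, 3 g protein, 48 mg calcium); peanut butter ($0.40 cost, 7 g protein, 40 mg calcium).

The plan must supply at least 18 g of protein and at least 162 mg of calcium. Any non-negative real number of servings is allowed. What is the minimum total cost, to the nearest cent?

For a min-cost LP with two ≥-constraints, a basic feasible solution has at most two positive variables.
whole-barley bread only: max(18/3, 162/48) = 6 servings → $1.50.
peanut butter only: max(18/7, 162/40) = 4.05 servings → $1.62.
whole-barley bread + peanut butter with both tight: 1.917 servings and 1.75 servings → $1.18.
So the least-cost plan costs $1.18.

$1.18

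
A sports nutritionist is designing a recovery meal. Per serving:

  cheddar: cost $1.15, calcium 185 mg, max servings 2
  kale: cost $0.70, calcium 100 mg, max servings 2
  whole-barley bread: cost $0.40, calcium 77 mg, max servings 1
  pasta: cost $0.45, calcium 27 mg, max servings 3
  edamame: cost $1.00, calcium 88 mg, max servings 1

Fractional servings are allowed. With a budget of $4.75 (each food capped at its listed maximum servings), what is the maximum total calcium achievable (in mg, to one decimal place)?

Calcium per dollar: whole-barley bread 192.5, cheddar 160.9, kale 142.9, edamame 88, pasta 60.
Take 1 serving of whole-barley bread: spends $0.40, +77.0 mg calcium (running total 77.0 mg).
Take 2 servings of cheddar: spends $2.30, +370.0 mg calcium (running total 447.0 mg).
Take 2 servings of kale: spends $1.40, +200.0 mg calcium (running total 647.0 mg).
Take 0.65 servings of edamame: spends $0.65, +57.2 mg calcium (running total 704.2 mg).
Filling greedily by calcium-per-dollar is optimal for one linear limit, giving 704.2 mg.

704.2 mg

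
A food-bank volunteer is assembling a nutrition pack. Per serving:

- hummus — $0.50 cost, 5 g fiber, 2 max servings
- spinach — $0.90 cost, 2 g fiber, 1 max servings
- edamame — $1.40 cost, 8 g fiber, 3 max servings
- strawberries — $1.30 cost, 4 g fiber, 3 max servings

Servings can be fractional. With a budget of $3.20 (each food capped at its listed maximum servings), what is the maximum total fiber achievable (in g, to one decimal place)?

Fiber per dollar: hummus 10, edamame 5.714, strawberries 3.077, spinach 2.222.
Take 2 servings of hummus: spends $1.00, +10.0 g fiber (running total 10.0 g).
Take 1.571 servings of edamame: spends $2.20, +12.6 g fiber (running total 22.6 g).
Filling greedily by fiber-per-dollar is optimal for one linear limit, giving 22.6 g.

22.6 g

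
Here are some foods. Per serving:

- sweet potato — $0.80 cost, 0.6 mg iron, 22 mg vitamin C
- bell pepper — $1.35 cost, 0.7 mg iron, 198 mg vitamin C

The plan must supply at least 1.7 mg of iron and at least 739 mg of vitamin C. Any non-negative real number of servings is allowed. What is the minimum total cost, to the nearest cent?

$5.04

At the optimum either one food covers both requirements or two foods hit both targets exactly; no other combination can be cheaper.
sweet potato only: max(1.7/0.6, 739/22) = 33.59 servings → $26.87.
bell pepper only: max(1.7/0.7, 739/198) = 3.732 servings → $5.04.
sweet potato + bell pepper: intersection lies outside the first quadrant.
So the least-cost plan costs $5.04.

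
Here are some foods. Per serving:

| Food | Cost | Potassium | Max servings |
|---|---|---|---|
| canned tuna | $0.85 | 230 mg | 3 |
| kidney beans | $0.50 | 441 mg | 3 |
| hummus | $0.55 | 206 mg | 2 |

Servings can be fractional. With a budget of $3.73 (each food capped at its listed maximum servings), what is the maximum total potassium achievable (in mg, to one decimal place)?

2040.8 mg

Potassium per dollar: kidney beans 882, hummus 374.5, canned tuna 270.6.
Take 3 servings of kidney beans: spends $1.50, +1323.0 mg potassium (running total 1323.0 mg).
Take 2 servings of hummus: spends $1.10, +412.0 mg potassium (running total 1735.0 mg).
Take 1.329 servings of canned tuna: spends $1.13, +305.8 mg potassium (running total 2040.8 mg).
Filling greedily by potassium-per-dollar is optimal for one linear limit, giving 2040.8 mg.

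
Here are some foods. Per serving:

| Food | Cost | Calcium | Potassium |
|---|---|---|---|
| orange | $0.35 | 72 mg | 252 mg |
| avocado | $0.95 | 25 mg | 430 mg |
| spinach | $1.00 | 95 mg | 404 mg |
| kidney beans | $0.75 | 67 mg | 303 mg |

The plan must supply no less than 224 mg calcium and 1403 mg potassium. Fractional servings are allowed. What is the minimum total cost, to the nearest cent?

The cheapest plan sits at a corner of the feasible region — with two constraints it uses at most two foods.
orange only: max(224/72, 1403/252) = 5.567 servings → $1.95.
avocado only: max(224/25, 1403/430) = 8.96 servings → $8.51.
spinach only: max(224/95, 1403/404) = 3.473 servings → $3.47.
kidney beans only: max(224/67, 1403/303) = 4.63 servings → $3.47.
orange + avocado with both tight: 2.484 servings and 1.807 servings → $2.59.
orange + spinach with both targets exact would need a negative amount; discard.
orange + kidney beans with both targets exact would need a negative amount; discard.
avocado + spinach with both tight: 1.392 servings and 1.992 servings → $3.31.
avocado + kidney beans with both tight: 1.23 servings and 2.884 servings → $3.33.
spinach + kidney beans: intersection lies outside the first quadrant.
So the least-cost plan costs $1.95.

$1.95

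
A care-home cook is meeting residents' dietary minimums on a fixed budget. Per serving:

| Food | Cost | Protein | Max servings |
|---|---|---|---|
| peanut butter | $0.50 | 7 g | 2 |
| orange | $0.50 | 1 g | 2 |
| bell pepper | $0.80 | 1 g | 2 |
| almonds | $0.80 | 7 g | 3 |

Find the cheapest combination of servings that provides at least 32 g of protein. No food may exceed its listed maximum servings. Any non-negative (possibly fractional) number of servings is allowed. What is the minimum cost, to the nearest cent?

$3.06

Cost per g of protein: peanut butter $0.0714, almonds $0.1143, orange $0.5000, bell pepper $0.8000.
Take 2 servings of peanut butter: +14.0 g protein for $1.00 (total $1.00, still need 18.0 g).
Take 2.571 servings of almonds: +18.0 g protein for $2.06 (total $3.06, still need 0.0 g).
Filling from the cheapest source first is optimal under one linear minimum: $3.06.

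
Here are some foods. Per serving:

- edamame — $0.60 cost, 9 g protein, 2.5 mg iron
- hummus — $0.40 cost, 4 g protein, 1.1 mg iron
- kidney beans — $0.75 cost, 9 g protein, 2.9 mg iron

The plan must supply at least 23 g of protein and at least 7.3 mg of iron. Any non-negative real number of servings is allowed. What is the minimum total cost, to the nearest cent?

An LP optimum is at a vertex; with two nutrient constraints at most two foods are used. Check each candidate.
edamame only: max(23/9, 7.3/2.5) = 2.92 servings → $1.75.
hummus only: max(23/4, 7.3/1.1) = 6.636 servings → $2.65.
kidney beans only: max(23/9, 7.3/2.9) = 2.556 servings → $1.92.
edamame + hummus: intersection lies outside the first quadrant.
edamame + kidney beans with both tight: 0.2778 servings and 2.278 servings → $1.88.
hummus + kidney beans with both tight: 0.5882 servings and 2.294 servings → $1.96.
The minimum over all feasible corners is $1.75.

$1.75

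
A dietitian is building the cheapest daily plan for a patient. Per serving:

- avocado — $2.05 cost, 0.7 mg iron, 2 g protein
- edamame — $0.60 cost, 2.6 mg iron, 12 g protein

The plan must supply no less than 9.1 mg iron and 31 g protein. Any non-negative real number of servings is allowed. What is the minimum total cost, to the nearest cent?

$2.10

With two linear requirements the optimum uses one or two foods; enumerate the corners.
avocado only: max(9.1/0.7, 31/2) = 15.5 servings → $31.77.
edamame only: max(9.1/2.6, 31/12) = 3.5 servings → $2.10.
avocado + edamame with both tight: 8.938 servings and 1.094 servings → $18.98.
The minimum over all feasible corners is $2.10.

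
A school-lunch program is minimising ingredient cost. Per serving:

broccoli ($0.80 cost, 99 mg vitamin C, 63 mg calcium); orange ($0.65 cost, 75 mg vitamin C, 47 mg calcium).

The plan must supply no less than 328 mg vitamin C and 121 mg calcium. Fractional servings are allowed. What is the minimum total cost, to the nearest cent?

For a min-cost LP with two ≥-constraints, a basic feasible solution has at most two positive variables.
broccoli only: max(328/99, 121/63) = 3.313 servings → $2.65.
orange only: max(328/75, 121/47) = 4.373 servings → $2.84.
broccoli + orange with both targets exact would need a negative amount; discard.
Cheapest feasible corner: $2.65.

$2.65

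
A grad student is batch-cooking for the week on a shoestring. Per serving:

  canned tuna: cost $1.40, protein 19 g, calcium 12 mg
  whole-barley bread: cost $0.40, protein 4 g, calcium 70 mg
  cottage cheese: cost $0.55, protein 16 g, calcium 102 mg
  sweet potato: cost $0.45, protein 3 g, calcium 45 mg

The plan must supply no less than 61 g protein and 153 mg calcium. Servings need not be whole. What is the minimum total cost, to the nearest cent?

$2.10

Compare the cost at each extreme point of the feasible region.
canned tuna only: max(61/19, 153/12) = 12.75 servings → $17.85.
whole-barley bread only: max(61/4, 153/70) = 15.25 servings → $6.10.
cottage cheese only: max(61/16, 153/102) = 3.812 servings → $2.10.
sweet potato only: max(61/3, 153/45) = 20.33 servings → $9.15.
canned tuna + whole-barley bread with both tight: 2.853 servings and 1.697 servings → $4.67.
canned tuna + cottage cheese with both tight: 2.162 servings and 1.246 servings → $3.71.
canned tuna + sweet potato with both tight: 2.791 servings and 2.656 servings → $5.10.
whole-barley bread + cottage cheese: intersection lies outside the first quadrant.
whole-barley bread + sweet potato: intersection lies outside the first quadrant.
cottage cheese + sweet potato: intersection lies outside the first quadrant.
Cheapest feasible corner: $2.10.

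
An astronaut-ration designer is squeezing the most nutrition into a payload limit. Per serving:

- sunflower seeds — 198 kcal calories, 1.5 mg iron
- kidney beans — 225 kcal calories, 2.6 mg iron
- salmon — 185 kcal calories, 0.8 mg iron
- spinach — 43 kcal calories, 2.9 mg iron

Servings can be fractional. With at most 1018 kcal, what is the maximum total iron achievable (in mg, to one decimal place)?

Iron per kcal: spinach 0.06744, kidney beans 0.01156, sunflower seeds 0.007576, salmon 0.004324.
With no serving limits, spend the whole calories allowance on spinach: 1018 kcal / 43 kcal × 2.9 mg = 68.7 mg.

68.7 mg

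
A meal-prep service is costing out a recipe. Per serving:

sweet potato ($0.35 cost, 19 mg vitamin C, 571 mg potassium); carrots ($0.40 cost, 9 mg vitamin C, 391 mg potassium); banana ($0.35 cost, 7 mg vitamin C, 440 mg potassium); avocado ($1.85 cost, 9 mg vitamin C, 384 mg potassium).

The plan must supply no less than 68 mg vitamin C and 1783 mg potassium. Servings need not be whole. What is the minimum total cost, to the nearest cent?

For a min-cost LP with two ≥-constraints, a basic feasible solution has at most two positive variables.
sweet potato only: max(68/19, 1783/571) = 3.579 servings → $1.25.
carrots only: max(68/9, 1783/391) = 7.556 servings → $3.02.
banana only: max(68/7, 1783/440) = 9.714 servings → $3.40.
avocado only: max(68/9, 1783/384) = 7.556 servings → $13.98.
sweet potato + carrots: the both-tight solution has a negative serving — not a feasible corner.
sweet potato + banana with both targets exact would need a negative amount; discard.
sweet potato + avocado with both targets exact would need a negative amount; discard.
carrots + banana: the both-tight solution has a negative serving — not a feasible corner.
carrots + avocado: the both-tight solution has a negative serving — not a feasible corner.
banana + avocado: intersection lies outside the first quadrant.
So the least-cost plan costs $1.25.

$1.25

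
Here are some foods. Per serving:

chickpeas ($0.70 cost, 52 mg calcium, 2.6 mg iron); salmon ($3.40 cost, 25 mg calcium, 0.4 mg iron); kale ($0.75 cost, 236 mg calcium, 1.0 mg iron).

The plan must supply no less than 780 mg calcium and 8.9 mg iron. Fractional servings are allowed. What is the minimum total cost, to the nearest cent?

$3.74

chickpeas only: max(780/52, 8.9/2.6) = 15 servings → $10.50.
salmon only: max(780/25, 8.9/0.4) = 31.2 servings → $106.08.
kale only: max(780/236, 8.9/1.0) = 8.9 servings → $6.67.
chickpeas + salmon with both targets exact would need a negative amount; discard.
chickpeas + kale with both tight: 2.351 servings and 2.787 servings → $3.74.
salmon + kale with both tight: 19.03 servings and 1.29 servings → $65.66.
So the least-cost plan costs $3.74.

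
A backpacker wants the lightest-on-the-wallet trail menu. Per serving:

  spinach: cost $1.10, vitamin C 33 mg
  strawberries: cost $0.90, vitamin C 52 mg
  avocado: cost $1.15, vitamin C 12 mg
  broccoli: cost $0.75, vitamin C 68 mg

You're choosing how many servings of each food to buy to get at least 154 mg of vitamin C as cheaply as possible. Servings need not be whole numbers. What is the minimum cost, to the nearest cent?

$1.70

Cost per mg of vitamin C: broccoli $0.0110, strawberries $0.0173, spinach $0.0333, avocado $0.0958.
With no serving limits, use only broccoli: 154 mg / 68 mg = 2.265 servings × $0.75 = $1.70.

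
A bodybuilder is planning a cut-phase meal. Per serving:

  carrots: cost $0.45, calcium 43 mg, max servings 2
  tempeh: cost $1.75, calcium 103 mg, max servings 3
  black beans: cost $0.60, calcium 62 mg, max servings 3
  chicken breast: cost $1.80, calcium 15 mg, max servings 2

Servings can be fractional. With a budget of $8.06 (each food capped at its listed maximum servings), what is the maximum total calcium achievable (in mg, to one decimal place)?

581.9 mg

Calcium per dollar: black beans 103.3, carrots 95.56, tempeh 58.86, chicken breast 8.333.
Take 3 servings of black beans: spends $1.80, +186.0 mg calcium (running total 186.0 mg).
Take 2 servings of carrots: spends $0.90, +86.0 mg calcium (running total 272.0 mg).
Take 3 servings of tempeh: spends $5.25, +309.0 mg calcium (running total 581.0 mg).
Take 0.06111 servings of chicken breast: spends $0.11, +0.9 mg calcium (running total 581.9 mg).
Greedy by best ratio exhausts the cost allowance optimally: 581.9 mg.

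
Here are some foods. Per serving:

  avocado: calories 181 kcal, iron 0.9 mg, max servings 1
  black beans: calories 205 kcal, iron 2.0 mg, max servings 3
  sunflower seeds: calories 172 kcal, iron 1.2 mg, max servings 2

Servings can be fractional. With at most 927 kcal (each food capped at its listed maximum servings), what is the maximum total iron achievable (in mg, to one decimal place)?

Iron per kcal: black beans 0.009756, sunflower seeds 0.006977, avocado 0.004972.
Take 3 servings of black beans: uses 615 kcal, +6.0 mg iron (running total 6.0 mg).
Take 1.814 servings of sunflower seeds: uses 312 kcal, +2.2 mg iron (running total 8.2 mg).
Greedy by best ratio exhausts the calories allowance optimally: 8.2 mg.

8.2 mg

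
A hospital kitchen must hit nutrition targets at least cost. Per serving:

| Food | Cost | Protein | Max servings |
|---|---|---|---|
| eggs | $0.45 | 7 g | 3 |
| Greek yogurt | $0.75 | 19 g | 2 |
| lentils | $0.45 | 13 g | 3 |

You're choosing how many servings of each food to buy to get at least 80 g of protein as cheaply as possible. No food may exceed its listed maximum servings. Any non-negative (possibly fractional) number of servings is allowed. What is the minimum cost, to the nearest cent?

$3.04

Cost per g of protein: lentils $0.0346, Greek yogurt $0.0395, eggs $0.0643.
Take 3 servings of lentils: +39.0 g protein for $1.35 (total $1.35, still need 41.0 g).
Take 2 servings of Greek yogurt: +38.0 g protein for $1.50 (total $2.85, still need 3.0 g).
Take 0.4286 servings of eggs: +3.0 g protein for $0.19 (total $3.04, still need 0.0 g).
Greedy by cheapest-per-g is optimal for a single linear constraint, so the minimum cost is $3.04.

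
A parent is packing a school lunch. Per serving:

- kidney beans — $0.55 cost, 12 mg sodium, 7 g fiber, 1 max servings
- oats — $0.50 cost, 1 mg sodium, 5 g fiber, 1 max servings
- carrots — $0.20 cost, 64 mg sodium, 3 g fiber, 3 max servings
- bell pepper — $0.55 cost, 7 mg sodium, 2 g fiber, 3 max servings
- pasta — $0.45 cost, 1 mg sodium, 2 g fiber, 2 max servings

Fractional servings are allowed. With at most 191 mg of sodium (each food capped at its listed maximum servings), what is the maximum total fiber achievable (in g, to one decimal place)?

Fiber per mg sodium: oats 5, pasta 2, kidney beans 0.5833, bell pepper 0.2857, carrots 0.04688.
Take 1 serving of oats: uses 1 mg sodium, +5.0 g fiber (running total 5.0 g).
Take 2 servings of pasta: uses 2 mg sodium, +4.0 g fiber (running total 9.0 g).
Take 1 serving of kidney beans: uses 12 mg sodium, +7.0 g fiber (running total 16.0 g).
Take 3 servings of bell pepper: uses 21 mg sodium, +6.0 g fiber (running total 22.0 g).
Take 2.422 servings of carrots: uses 155 mg sodium, +7.3 g fiber (running total 29.3 g).
Greedy by best ratio exhausts the sodium allowance optimally: 29.3 g.

29.3 g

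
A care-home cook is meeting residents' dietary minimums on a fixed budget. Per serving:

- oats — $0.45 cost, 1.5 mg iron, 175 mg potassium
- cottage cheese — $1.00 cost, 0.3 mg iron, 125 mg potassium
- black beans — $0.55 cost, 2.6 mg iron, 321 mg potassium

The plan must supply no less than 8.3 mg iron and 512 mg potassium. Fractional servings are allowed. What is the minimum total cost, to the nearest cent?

Check every corner: each single food scaled to meet both minima, and each pair solved so both constraints bind.
oats only: max(8.3/1.5, 512/175) = 5.533 servings → $2.49.
cottage cheese only: max(8.3/0.3, 512/125) = 27.67 servings → $27.67.
black beans only: max(8.3/2.6, 512/321) = 3.192 servings → $1.76.
oats + cottage cheese: intersection lies outside the first quadrant.
oats + black beans: intersection lies outside the first quadrant.
cottage cheese + black beans: the both-tight solution has a negative serving — not a feasible corner.
So the least-cost plan costs $1.76.

$1.76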